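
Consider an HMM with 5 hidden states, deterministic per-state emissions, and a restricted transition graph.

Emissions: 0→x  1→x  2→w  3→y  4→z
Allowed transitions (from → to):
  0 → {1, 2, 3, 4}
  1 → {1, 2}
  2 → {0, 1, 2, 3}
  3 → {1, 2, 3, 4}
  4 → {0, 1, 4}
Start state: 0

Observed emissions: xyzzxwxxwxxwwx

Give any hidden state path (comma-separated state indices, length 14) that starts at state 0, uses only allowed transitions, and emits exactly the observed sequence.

  t0 'x' -> {0,1}, take 0 (start)
  t1 'y' -> {3}, take 3 (0->3 ok)
  t2 'z' -> {4}, take 4 (3->4 ok)
  t3 'z' -> {4}, take 4 (4->4 ok)
  t4 'x' -> {0,1}, take 1 (4->1 ok)
  t5 'w' -> {2}, take 2 (1->2 ok)
  t6 'x' -> {0,1}, take 1 (2->1 ok)
  t7 'x' -> {0,1}, take 1 (1->1 ok)
  t8 'w' -> {2}, take 2 (1->2 ok)
  t9 'x' -> {0,1}, take 1 (2->1 ok)
  t10 'x' -> {0,1}, take 1 (1->1 ok)
  t11 'w' -> {2}, take 2 (1->2 ok)
  t12 'w' -> {2}, take 2 (2->2 ok)
  t13 'x' -> {0,1}, take 1 (2->1 ok)

0,3,4,4,1,2,1,1,2,1,1,2,2,1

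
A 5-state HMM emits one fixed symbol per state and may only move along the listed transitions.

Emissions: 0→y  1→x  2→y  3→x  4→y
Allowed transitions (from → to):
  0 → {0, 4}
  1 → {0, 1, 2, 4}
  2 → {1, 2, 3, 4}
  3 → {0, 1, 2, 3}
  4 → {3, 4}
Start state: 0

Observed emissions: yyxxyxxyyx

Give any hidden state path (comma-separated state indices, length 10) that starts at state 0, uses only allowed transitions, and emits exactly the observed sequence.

0,4,3,1,4,3,3,0,4,3

  [0] y  {0,2,4}  => 0  start
  [1] y  {0,2,4}  => 4  0->4 ok
  [2] x  {1,3}  => 3  4->3 ok
  [3] x  {1,3}  => 1  3->1 ok
  [4] y  {0,2,4}  => 4  1->4 ok
  [5] x  {1,3}  => 3  4->3 ok
  [6] x  {1,3}  => 3  3->3 ok
  [7] y  {0,2,4}  => 0  3->0 ok
  [8] y  {0,2,4}  => 4  0->4 ok
  [9] x  {1,3}  => 3  4->3 ok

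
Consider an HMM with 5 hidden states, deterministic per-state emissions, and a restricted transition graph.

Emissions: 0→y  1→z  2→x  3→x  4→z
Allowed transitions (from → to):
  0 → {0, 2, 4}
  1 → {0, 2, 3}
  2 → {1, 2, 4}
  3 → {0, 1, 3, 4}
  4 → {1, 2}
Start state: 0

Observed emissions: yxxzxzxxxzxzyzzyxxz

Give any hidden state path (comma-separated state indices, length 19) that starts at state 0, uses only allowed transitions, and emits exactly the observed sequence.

  t0 'y' -> {0}, take 0 (start)
  t1 'x' -> {2,3}, take 2 (0->2 ok)
  t2 'x' -> {2,3}, take 2 (2->2 ok)
  t3 'z' -> {1,4}, take 4 (2->4 ok)
  t4 'x' -> {2,3}, take 2 (4->2 ok)
  t5 'z' -> {1,4}, take 1 (2->1 ok)
  t6 'x' -> {2,3}, take 2 (1->2 ok)
  t7 'x' -> {2,3}, take 2 (2->2 ok)
  t8 'x' -> {2,3}, take 2 (2->2 ok)
  t9 'z' -> {1,4}, take 1 (2->1 ok)
  t10 'x' -> {2,3}, take 2 (1->2 ok)
  t11 'z' -> {1,4}, take 1 (2->1 ok)
  t12 'y' -> {0}, take 0 (1->0 ok)
  t13 'z' -> {1,4}, take 4 (0->4 ok)
  t14 'z' -> {1,4}, take 1 (4->1 ok)
  t15 'y' -> {0}, take 0 (1->0 ok)
  t16 'x' -> {2,3}, take 2 (0->2 ok)
  t17 'x' -> {2,3}, take 2 (2->2 ok)
  t18 'z' -> {1,4}, take 4 (2->4 ok)

0,2,2,4,2,1,2,2,2,1,2,1,0,4,1,0,2,2,4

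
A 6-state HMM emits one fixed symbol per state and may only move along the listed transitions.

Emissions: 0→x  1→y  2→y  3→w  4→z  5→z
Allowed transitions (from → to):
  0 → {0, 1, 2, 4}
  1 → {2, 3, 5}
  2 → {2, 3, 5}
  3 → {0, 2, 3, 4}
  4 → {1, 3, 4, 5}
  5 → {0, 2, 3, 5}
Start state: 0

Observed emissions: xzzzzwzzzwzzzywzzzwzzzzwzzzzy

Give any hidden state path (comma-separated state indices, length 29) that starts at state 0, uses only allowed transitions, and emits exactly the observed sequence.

  0: obs=x cand={0} pick 0 [start]
  1: obs=z cand={4,5} pick 4 [0->4 ok]
  2: obs=z cand={4,5} pick 4 [4->4 ok]
  3: obs=z cand={4,5} pick 5 [4->5 ok]
  4: obs=z cand={4,5} pick 5 [5->5 ok]
  5: obs=w cand={3} pick 3 [5->3 ok]
  6: obs=z cand={4,5} pick 4 [3->4 ok]
  7: obs=z cand={4,5} pick 4 [4->4 ok]
  8: obs=z cand={4,5} pick 4 [4->4 ok]
  9: obs=w cand={3} pick 3 [4->3 ok]
  10: obs=z cand={4,5} pick 4 [3->4 ok]
  11: obs=z cand={4,5} pick 4 [4->4 ok]
  12: obs=z cand={4,5} pick 4 [4->4 ok]
  13: obs=y cand={1,2} pick 1 [4->1 ok]
  14: obs=w cand={3} pick 3 [1->3 ok]
  15: obs=z cand={4,5} pick 4 [3->4 ok]
  16: obs=z cand={4,5} pick 4 [4->4 ok]
  17: obs=z cand={4,5} pick 5 [4->5 ok]
  18: obs=w cand={3} pick 3 [5->3 ok]
  19: obs=z cand={4,5} pick 4 [3->4 ok]
  20: obs=z cand={4,5} pick 5 [4->5 ok]
  21: obs=z cand={4,5} pick 5 [5->5 ok]
  22: obs=z cand={4,5} pick 5 [5->5 ok]
  23: obs=w cand={3} pick 3 [5->3 ok]
  24: obs=z cand={4,5} pick 4 [3->4 ok]
  25: obs=z cand={4,5} pick 4 [4->4 ok]
  26: obs=z cand={4,5} pick 5 [4->5 ok]
  27: obs=z cand={4,5} pick 5 [5->5 ok]
  28: obs=y cand={1,2} pick 2 [5->2 ok]

0,4,4,5,5,3,4,4,4,3,4,4,4,1,3,4,4,5,3,4,5,5,5,3,4,4,5,5,2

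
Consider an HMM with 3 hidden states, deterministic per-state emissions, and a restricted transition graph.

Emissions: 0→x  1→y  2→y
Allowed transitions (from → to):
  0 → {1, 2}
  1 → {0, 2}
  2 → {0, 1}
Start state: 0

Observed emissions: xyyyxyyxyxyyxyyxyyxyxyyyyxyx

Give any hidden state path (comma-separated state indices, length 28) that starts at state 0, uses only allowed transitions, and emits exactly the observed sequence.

  pos 0: x in {0}, choose 0; start
  pos 1: y in {1,2}, choose 1; 0->1 ok
  pos 2: y in {1,2}, choose 2; 1->2 ok
  pos 3: y in {1,2}, choose 1; 2->1 ok
  pos 4: x in {0}, choose 0; 1->0 ok
  pos 5: y in {1,2}, choose 1; 0->1 ok
  pos 6: y in {1,2}, choose 2; 1->2 ok
  pos 7: x in {0}, choose 0; 2->0 ok
  pos 8: y in {1,2}, choose 1; 0->1 ok
  pos 9: x in {0}, choose 0; 1->0 ok
  pos 10: y in {1,2}, choose 1; 0->1 ok
  pos 11: y in {1,2}, choose 2; 1->2 ok
  pos 12: x in {0}, choose 0; 2->0 ok
  pos 13: y in {1,2}, choose 2; 0->2 ok
  pos 14: y in {1,2}, choose 1; 2->1 ok
  pos 15: x in {0}, choose 0; 1->0 ok
  pos 16: y in {1,2}, choose 2; 0->2 ok
  pos 17: y in {1,2}, choose 1; 2->1 ok
  pos 18: x in {0}, choose 0; 1->0 ok
  pos 19: y in {1,2}, choose 2; 0->2 ok
  pos 20: x in {0}, choose 0; 2->0 ok
  pos 21: y in {1,2}, choose 2; 0->2 ok
  pos 22: y in {1,2}, choose 1; 2->1 ok
  pos 23: y in {1,2}, choose 2; 1->2 ok
  pos 24: y in {1,2}, choose 1; 2->1 ok
  pos 25: x in {0}, choose 0; 1->0 ok
  pos 26: y in {1,2}, choose 2; 0->2 ok
  pos 27: x in {0}, choose 0; 2->0 ok

0,1,2,1,0,1,2,0,1,0,1,2,0,2,1,0,2,1,0,2,0,2,1,2,1,0,2,0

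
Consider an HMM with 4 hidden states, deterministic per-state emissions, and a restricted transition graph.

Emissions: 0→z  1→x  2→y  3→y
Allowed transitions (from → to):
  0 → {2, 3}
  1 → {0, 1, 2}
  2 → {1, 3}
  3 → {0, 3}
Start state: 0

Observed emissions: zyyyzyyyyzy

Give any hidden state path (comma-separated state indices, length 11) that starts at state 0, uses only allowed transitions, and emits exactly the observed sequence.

  pos 0: z in {0}, choose 0; start
  pos 1: y in {2,3}, choose 2; 0->2 ok
  pos 2: y in {2,3}, choose 3; 2->3 ok
  pos 3: y in {2,3}, choose 3; 3->3 ok
  pos 4: z in {0}, choose 0; 3->0 ok
  pos 5: y in {2,3}, choose 2; 0->2 ok
  pos 6: y in {2,3}, choose 3; 2->3 ok
  pos 7: y in {2,3}, choose 3; 3->3 ok
  pos 8: y in {2,3}, choose 3; 3->3 ok
  pos 9: z in {0}, choose 0; 3->0 ok
  pos 10: y in {2,3}, choose 2; 0->2 ok

0,2,3,3,0,2,3,3,3,0,2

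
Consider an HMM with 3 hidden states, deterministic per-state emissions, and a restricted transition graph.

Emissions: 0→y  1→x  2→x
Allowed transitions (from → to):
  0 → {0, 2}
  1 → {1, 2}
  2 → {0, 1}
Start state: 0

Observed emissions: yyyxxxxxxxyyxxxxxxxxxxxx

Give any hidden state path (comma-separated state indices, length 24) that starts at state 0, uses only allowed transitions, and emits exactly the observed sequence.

0,0,0,2,1,2,1,2,1,2,0,0,2,1,1,1,2,1,2,1,1,2,1,2

  t0 'y' -> {0}, take 0 (start)
  t1 'y' -> {0}, take 0 (0->0 ok)
  t2 'y' -> {0}, take 0 (0->0 ok)
  t3 'x' -> {1,2}, take 2 (0->2 ok)
  t4 'x' -> {1,2}, take 1 (2->1 ok)
  t5 'x' -> {1,2}, take 2 (1->2 ok)
  t6 'x' -> {1,2}, take 1 (2->1 ok)
  t7 'x' -> {1,2}, take 2 (1->2 ok)
  t8 'x' -> {1,2}, take 1 (2->1 ok)
  t9 'x' -> {1,2}, take 2 (1->2 ok)
  t10 'y' -> {0}, take 0 (2->0 ok)
  t11 'y' -> {0}, take 0 (0->0 ok)
  t12 'x' -> {1,2}, take 2 (0->2 ok)
  t13 'x' -> {1,2}, take 1 (2->1 ok)
  t14 'x' -> {1,2}, take 1 (1->1 ok)
  t15 'x' -> {1,2}, take 1 (1->1 ok)
  t16 'x' -> {1,2}, take 2 (1->2 ok)
  t17 'x' -> {1,2}, take 1 (2->1 ok)
  t18 'x' -> {1,2}, take 2 (1->2 ok)
  t19 'x' -> {1,2}, take 1 (2->1 ok)
  t20 'x' -> {1,2}, take 1 (1->1 ok)
  t21 'x' -> {1,2}, take 2 (1->2 ok)
  t22 'x' -> {1,2}, take 1 (2->1 ok)
  t23 'x' -> {1,2}, take 2 (1->2 ok)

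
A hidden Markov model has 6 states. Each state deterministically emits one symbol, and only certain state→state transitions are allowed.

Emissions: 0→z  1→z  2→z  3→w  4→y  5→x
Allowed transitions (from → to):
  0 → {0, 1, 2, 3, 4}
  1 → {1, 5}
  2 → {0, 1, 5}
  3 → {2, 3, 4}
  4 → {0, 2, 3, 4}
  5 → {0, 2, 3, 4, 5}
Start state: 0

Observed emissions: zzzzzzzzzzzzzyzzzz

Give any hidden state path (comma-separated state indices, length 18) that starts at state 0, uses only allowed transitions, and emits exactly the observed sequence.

  t0 'z' -> {0,1,2}, take 0 (start)
  t1 'z' -> {0,1,2}, take 2 (0->2 ok)
  t2 'z' -> {0,1,2}, take 0 (2->0 ok)
  t3 'z' -> {0,1,2}, take 2 (0->2 ok)
  t4 'z' -> {0,1,2}, take 0 (2->0 ok)
  t5 'z' -> {0,1,2}, take 0 (0->0 ok)
  t6 'z' -> {0,1,2}, take 0 (0->0 ok)
  t7 'z' -> {0,1,2}, take 2 (0->2 ok)
  t8 'z' -> {0,1,2}, take 0 (2->0 ok)
  t9 'z' -> {0,1,2}, take 0 (0->0 ok)
  t10 'z' -> {0,1,2}, take 0 (0->0 ok)
  t11 'z' -> {0,1,2}, take 2 (0->2 ok)
  t12 'z' -> {0,1,2}, take 0 (2->0 ok)
  t13 'y' -> {4}, take 4 (0->4 ok)
  t14 'z' -> {0,1,2}, take 2 (4->2 ok)
  t15 'z' -> {0,1,2}, take 1 (2->1 ok)
  t16 'z' -> {0,1,2}, take 1 (1->1 ok)
  t17 'z' -> {0,1,2}, take 1 (1->1 ok)

0,2,0,2,0,0,0,2,0,0,0,2,0,4,2,1,1,1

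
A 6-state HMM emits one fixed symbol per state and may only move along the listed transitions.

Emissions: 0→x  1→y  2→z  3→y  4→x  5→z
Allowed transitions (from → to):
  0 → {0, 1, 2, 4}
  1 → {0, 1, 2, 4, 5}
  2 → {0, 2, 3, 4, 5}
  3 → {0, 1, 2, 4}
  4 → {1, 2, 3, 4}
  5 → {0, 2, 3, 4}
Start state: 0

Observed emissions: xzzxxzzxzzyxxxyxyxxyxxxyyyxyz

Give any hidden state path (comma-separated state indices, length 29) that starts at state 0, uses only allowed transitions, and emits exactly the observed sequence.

0,2,5,0,4,2,2,4,2,2,3,0,4,4,3,0,1,4,4,1,0,0,0,1,1,1,4,1,2

  t0 'x' -> {0,4}, take 0 (start)
  t1 'z' -> {2,5}, take 2 (0->2 ok)
  t2 'z' -> {2,5}, take 5 (2->5 ok)
  t3 'x' -> {0,4}, take 0 (5->0 ok)
  t4 'x' -> {0,4}, take 4 (0->4 ok)
  t5 'z' -> {2,5}, take 2 (4->2 ok)
  t6 'z' -> {2,5}, take 2 (2->2 ok)
  t7 'x' -> {0,4}, take 4 (2->4 ok)
  t8 'z' -> {2,5}, take 2 (4->2 ok)
  t9 'z' -> {2,5}, take 2 (2->2 ok)
  t10 'y' -> {1,3}, take 3 (2->3 ok)
  t11 'x' -> {0,4}, take 0 (3->0 ok)
  t12 'x' -> {0,4}, take 4 (0->4 ok)
  t13 'x' -> {0,4}, take 4 (4->4 ok)
  t14 'y' -> {1,3}, take 3 (4->3 ok)
  t15 'x' -> {0,4}, take 0 (3->0 ok)
  t16 'y' -> {1,3}, take 1 (0->1 ok)
  t17 'x' -> {0,4}, take 4 (1->4 ok)
  t18 'x' -> {0,4}, take 4 (4->4 ok)
  t19 'y' -> {1,3}, take 1 (4->1 ok)
  t20 'x' -> {0,4}, take 0 (1->0 ok)
  t21 'x' -> {0,4}, take 0 (0->0 ok)
  t22 'x' -> {0,4}, take 0 (0->0 ok)
  t23 'y' -> {1,3}, take 1 (0->1 ok)
  t24 'y' -> {1,3}, take 1 (1->1 ok)
  t25 'y' -> {1,3}, take 1 (1->1 ok)
  t26 'x' -> {0,4}, take 4 (1->4 ok)
  t27 'y' -> {1,3}, take 1 (4->1 ok)
  t28 'z' -> {2,5}, take 2 (1->2 ok)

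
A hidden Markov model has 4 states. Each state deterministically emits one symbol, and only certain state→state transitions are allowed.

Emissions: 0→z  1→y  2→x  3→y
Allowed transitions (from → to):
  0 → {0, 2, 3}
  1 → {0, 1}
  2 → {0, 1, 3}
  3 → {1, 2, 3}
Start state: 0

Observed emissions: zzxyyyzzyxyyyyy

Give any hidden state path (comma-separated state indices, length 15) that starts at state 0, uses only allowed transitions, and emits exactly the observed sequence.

  [0] z  {0}  => 0  start
  [1] z  {0}  => 0  0->0 ok
  [2] x  {2}  => 2  0->2 ok
  [3] y  {1,3}  => 3  2->3 ok
  [4] y  {1,3}  => 1  3->1 ok
  [5] y  {1,3}  => 1  1->1 ok
  [6] z  {0}  => 0  1->0 ok
  [7] z  {0}  => 0  0->0 ok
  [8] y  {1,3}  => 3  0->3 ok
  [9] x  {2}  => 2  3->2 ok
  [10] y  {1,3}  => 3  2->3 ok
  [11] y  {1,3}  => 3  3->3 ok
  [12] y  {1,3}  => 1  3->1 ok
  [13] y  {1,3}  => 1  1->1 ok
  [14] y  {1,3}  => 1  1->1 ok

0,0,2,3,1,1,0,0,3,2,3,3,1,1,1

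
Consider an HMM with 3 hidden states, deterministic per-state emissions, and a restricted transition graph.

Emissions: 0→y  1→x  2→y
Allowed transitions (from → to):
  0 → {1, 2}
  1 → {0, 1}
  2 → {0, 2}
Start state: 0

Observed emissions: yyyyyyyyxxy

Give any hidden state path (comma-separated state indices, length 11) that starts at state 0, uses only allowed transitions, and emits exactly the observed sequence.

0,2,0,2,2,0,2,0,1,1,0

  t0 'y' -> {0,2}, take 0 (start)
  t1 'y' -> {0,2}, take 2 (0->2 ok)
  t2 'y' -> {0,2}, take 0 (2->0 ok)
  t3 'y' -> {0,2}, take 2 (0->2 ok)
  t4 'y' -> {0,2}, take 2 (2->2 ok)
  t5 'y' -> {0,2}, take 0 (2->0 ok)
  t6 'y' -> {0,2}, take 2 (0->2 ok)
  t7 'y' -> {0,2}, take 0 (2->0 ok)
  t8 'x' -> {1}, take 1 (0->1 ok)
  t9 'x' -> {1}, take 1 (1->1 ok)
  t10 'y' -> {0,2}, take 0 (1->0 ok)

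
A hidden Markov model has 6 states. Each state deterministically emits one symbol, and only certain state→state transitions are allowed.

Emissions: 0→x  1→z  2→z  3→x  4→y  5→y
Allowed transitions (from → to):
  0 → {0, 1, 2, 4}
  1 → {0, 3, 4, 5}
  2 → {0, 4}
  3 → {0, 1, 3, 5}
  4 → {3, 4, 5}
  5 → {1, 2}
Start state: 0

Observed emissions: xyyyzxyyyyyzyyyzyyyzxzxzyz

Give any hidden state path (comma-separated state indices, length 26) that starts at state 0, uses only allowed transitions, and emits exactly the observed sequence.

  pos 0: x in {0,3}, choose 0; start
  pos 1: y in {4,5}, choose 4; 0->4 ok
  pos 2: y in {4,5}, choose 4; 4->4 ok
  pos 3: y in {4,5}, choose 5; 4->5 ok
  pos 4: z in {1,2}, choose 1; 5->1 ok
  pos 5: x in {0,3}, choose 0; 1->0 ok
  pos 6: y in {4,5}, choose 4; 0->4 ok
  pos 7: y in {4,5}, choose 4; 4->4 ok
  pos 8: y in {4,5}, choose 4; 4->4 ok
  pos 9: y in {4,5}, choose 4; 4->4 ok
  pos 10: y in {4,5}, choose 5; 4->5 ok
  pos 11: z in {1,2}, choose 1; 5->1 ok
  pos 12: y in {4,5}, choose 4; 1->4 ok
  pos 13: y in {4,5}, choose 4; 4->4 ok
  pos 14: y in {4,5}, choose 5; 4->5 ok
  pos 15: z in {1,2}, choose 2; 5->2 ok
  pos 16: y in {4,5}, choose 4; 2->4 ok
  pos 17: y in {4,5}, choose 4; 4->4 ok
  pos 18: y in {4,5}, choose 5; 4->5 ok
  pos 19: z in {1,2}, choose 2; 5->2 ok
  pos 20: x in {0,3}, choose 0; 2->0 ok
  pos 21: z in {1,2}, choose 2; 0->2 ok
  pos 22: x in {0,3}, choose 0; 2->0 ok
  pos 23: z in {1,2}, choose 1; 0->1 ok
  pos 24: y in {4,5}, choose 5; 1->5 ok
  pos 25: z in {1,2}, choose 1; 5->1 ok

0,4,4,5,1,0,4,4,4,4,5,1,4,4,5,2,4,4,5,2,0,2,0,1,5,1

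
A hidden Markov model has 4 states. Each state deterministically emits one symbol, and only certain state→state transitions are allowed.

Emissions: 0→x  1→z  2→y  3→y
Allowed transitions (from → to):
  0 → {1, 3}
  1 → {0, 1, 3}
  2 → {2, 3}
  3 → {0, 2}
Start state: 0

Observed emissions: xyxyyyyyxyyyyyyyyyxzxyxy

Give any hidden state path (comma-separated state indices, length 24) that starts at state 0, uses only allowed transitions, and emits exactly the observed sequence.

0,3,0,3,2,2,2,3,0,3,2,2,2,2,2,2,2,3,0,1,0,3,0,3

  0: obs=x cand={0} pick 0 [start]
  1: obs=y cand={2,3} pick 3 [0->3 ok]
  2: obs=x cand={0} pick 0 [3->0 ok]
  3: obs=y cand={2,3} pick 3 [0->3 ok]
  4: obs=y cand={2,3} pick 2 [3->2 ok]
  5: obs=y cand={2,3} pick 2 [2->2 ok]
  6: obs=y cand={2,3} pick 2 [2->2 ok]
  7: obs=y cand={2,3} pick 3 [2->3 ok]
  8: obs=x cand={0} pick 0 [3->0 ok]
  9: obs=y cand={2,3} pick 3 [0->3 ok]
  10: obs=y cand={2,3} pick 2 [3->2 ok]
  11: obs=y cand={2,3} pick 2 [2->2 ok]
  12: obs=y cand={2,3} pick 2 [2->2 ok]
  13: obs=y cand={2,3} pick 2 [2->2 ok]
  14: obs=y cand={2,3} pick 2 [2->2 ok]
  15: obs=y cand={2,3} pick 2 [2->2 ok]
  16: obs=y cand={2,3} pick 2 [2->2 ok]
  17: obs=y cand={2,3} pick 3 [2->3 ok]
  18: obs=x cand={0} pick 0 [3->0 ok]
  19: obs=z cand={1} pick 1 [0->1 ok]
  20: obs=x cand={0} pick 0 [1->0 ok]
  21: obs=y cand={2,3} pick 3 [0->3 ok]
  22: obs=x cand={0} pick 0 [3->0 ok]
  23: obs=y cand={2,3} pick 3 [0->3 ok]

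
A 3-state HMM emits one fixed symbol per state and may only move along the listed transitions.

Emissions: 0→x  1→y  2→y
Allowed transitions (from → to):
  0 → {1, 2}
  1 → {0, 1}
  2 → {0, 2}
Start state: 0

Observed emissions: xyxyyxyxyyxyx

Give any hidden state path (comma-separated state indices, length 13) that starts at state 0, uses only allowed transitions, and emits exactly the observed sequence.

0,2,0,1,1,0,1,0,1,1,0,1,0

  t0 'x' -> {0}, take 0 (start)
  t1 'y' -> {1,2}, take 2 (0->2 ok)
  t2 'x' -> {0}, take 0 (2->0 ok)
  t3 'y' -> {1,2}, take 1 (0->1 ok)
  t4 'y' -> {1,2}, take 1 (1->1 ok)
  t5 'x' -> {0}, take 0 (1->0 ok)
  t6 'y' -> {1,2}, take 1 (0->1 ok)
  t7 'x' -> {0}, take 0 (1->0 ok)
  t8 'y' -> {1,2}, take 1 (0->1 ok)
  t9 'y' -> {1,2}, take 1 (1->1 ok)
  t10 'x' -> {0}, take 0 (1->0 ok)
  t11 'y' -> {1,2}, take 1 (0->1 ok)
  t12 'x' -> {0}, take 0 (1->0 ok)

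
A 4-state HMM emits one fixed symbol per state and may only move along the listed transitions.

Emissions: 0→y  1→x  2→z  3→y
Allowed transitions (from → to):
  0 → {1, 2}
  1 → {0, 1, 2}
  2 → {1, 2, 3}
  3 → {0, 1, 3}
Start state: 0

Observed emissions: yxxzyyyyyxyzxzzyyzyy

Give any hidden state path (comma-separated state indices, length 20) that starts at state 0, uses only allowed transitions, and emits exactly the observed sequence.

  [0] y  {0,3}  => 0  start
  [1] x  {1}  => 1  0->1 ok
  [2] x  {1}  => 1  1->1 ok
  [3] z  {2}  => 2  1->2 ok
  [4] y  {0,3}  => 3  2->3 ok
  [5] y  {0,3}  => 3  3->3 ok
  [6] y  {0,3}  => 3  3->3 ok
  [7] y  {0,3}  => 3  3->3 ok
  [8] y  {0,3}  => 3  3->3 ok
  [9] x  {1}  => 1  3->1 ok
  [10] y  {0,3}  => 0  1->0 ok
  [11] z  {2}  => 2  0->2 ok
  [12] x  {1}  => 1  2->1 ok
  [13] z  {2}  => 2  1->2 ok
  [14] z  {2}  => 2  2->2 ok
  [15] y  {0,3}  => 3  2->3 ok
  [16] y  {0,3}  => 0  3->0 ok
  [17] z  {2}  => 2  0->2 ok
  [18] y  {0,3}  => 3  2->3 ok
  [19] y  {0,3}  => 0  3->0 ok

0,1,1,2,3,3,3,3,3,1,0,2,1,2,2,3,0,2,3,0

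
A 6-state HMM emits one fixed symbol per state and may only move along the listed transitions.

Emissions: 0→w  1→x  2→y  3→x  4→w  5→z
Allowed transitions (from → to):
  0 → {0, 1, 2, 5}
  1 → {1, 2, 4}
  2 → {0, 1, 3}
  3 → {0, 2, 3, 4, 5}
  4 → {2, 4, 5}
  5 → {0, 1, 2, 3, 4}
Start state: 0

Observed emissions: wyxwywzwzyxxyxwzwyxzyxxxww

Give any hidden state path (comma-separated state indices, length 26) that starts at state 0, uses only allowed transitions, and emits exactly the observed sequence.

  0: obs=w cand={0,4} pick 0 [start]
  1: obs=y cand={2} pick 2 [0->2 ok]
  2: obs=x cand={1,3} pick 1 [2->1 ok]
  3: obs=w cand={0,4} pick 4 [1->4 ok]
  4: obs=y cand={2} pick 2 [4->2 ok]
  5: obs=w cand={0,4} pick 0 [2->0 ok]
  6: obs=z cand={5} pick 5 [0->5 ok]
  7: obs=w cand={0,4} pick 4 [5->4 ok]
  8: obs=z cand={5} pick 5 [4->5 ok]
  9: obs=y cand={2} pick 2 [5->2 ok]
  10: obs=x cand={1,3} pick 1 [2->1 ok]
  11: obs=x cand={1,3} pick 1 [1->1 ok]
  12: obs=y cand={2} pick 2 [1->2 ok]
  13: obs=x cand={1,3} pick 3 [2->3 ok]
  14: obs=w cand={0,4} pick 0 [3->0 ok]
  15: obs=z cand={5} pick 5 [0->5 ok]
  16: obs=w cand={0,4} pick 4 [5->4 ok]
  17: obs=y cand={2} pick 2 [4->2 ok]
  18: obs=x cand={1,3} pick 3 [2->3 ok]
  19: obs=z cand={5} pick 5 [3->5 ok]
  20: obs=y cand={2} pick 2 [5->2 ok]
  21: obs=x cand={1,3} pick 1 [2->1 ok]
  22: obs=x cand={1,3} pick 1 [1->1 ok]
  23: obs=x cand={1,3} pick 1 [1->1 ok]
  24: obs=w cand={0,4} pick 4 [1->4 ok]
  25: obs=w cand={0,4} pick 4 [4->4 ok]

0,2,1,4,2,0,5,4,5,2,1,1,2,3,0,5,4,2,3,5,2,1,1,1,4,4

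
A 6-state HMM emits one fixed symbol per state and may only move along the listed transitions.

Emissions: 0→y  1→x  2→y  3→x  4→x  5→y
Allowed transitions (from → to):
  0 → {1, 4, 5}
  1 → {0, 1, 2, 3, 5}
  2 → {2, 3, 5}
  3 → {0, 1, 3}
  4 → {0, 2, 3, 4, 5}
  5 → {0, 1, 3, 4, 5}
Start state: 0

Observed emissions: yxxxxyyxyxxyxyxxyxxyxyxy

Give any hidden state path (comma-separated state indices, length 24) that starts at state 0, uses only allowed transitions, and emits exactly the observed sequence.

0,1,3,3,1,0,5,4,0,4,3,0,1,2,3,3,0,4,4,2,3,0,4,0

  t0 'y' -> {0,2,5}, take 0 (start)
  t1 'x' -> {1,3,4}, take 1 (0->1 ok)
  t2 'x' -> {1,3,4}, take 3 (1->3 ok)
  t3 'x' -> {1,3,4}, take 3 (3->3 ok)
  t4 'x' -> {1,3,4}, take 1 (3->1 ok)
  t5 'y' -> {0,2,5}, take 0 (1->0 ok)
  t6 'y' -> {0,2,5}, take 5 (0->5 ok)
  t7 'x' -> {1,3,4}, take 4 (5->4 ok)
  t8 'y' -> {0,2,5}, take 0 (4->0 ok)
  t9 'x' -> {1,3,4}, take 4 (0->4 ok)
  t10 'x' -> {1,3,4}, take 3 (4->3 ok)
  t11 'y' -> {0,2,5}, take 0 (3->0 ok)
  t12 'x' -> {1,3,4}, take 1 (0->1 ok)
  t13 'y' -> {0,2,5}, take 2 (1->2 ok)
  t14 'x' -> {1,3,4}, take 3 (2->3 ok)
  t15 'x' -> {1,3,4}, take 3 (3->3 ok)
  t16 'y' -> {0,2,5}, take 0 (3->0 ok)
  t17 'x' -> {1,3,4}, take 4 (0->4 ok)
  t18 'x' -> {1,3,4}, take 4 (4->4 ok)
  t19 'y' -> {0,2,5}, take 2 (4->2 ok)
  t20 'x' -> {1,3,4}, take 3 (2->3 ok)
  t21 'y' -> {0,2,5}, take 0 (3->0 ok)
  t22 'x' -> {1,3,4}, take 4 (0->4 ok)
  t23 'y' -> {0,2,5}, take 0 (4->0 ok)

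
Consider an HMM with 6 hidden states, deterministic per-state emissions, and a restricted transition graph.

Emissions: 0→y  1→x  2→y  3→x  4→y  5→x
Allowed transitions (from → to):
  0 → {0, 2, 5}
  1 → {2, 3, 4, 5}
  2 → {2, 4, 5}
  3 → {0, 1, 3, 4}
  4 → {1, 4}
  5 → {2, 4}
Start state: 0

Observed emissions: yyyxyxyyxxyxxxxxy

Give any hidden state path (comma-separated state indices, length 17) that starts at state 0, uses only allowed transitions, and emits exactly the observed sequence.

  t0 'y' -> {0,2,4}, take 0 (start)
  t1 'y' -> {0,2,4}, take 0 (0->0 ok)
  t2 'y' -> {0,2,4}, take 0 (0->0 ok)
  t3 'x' -> {1,3,5}, take 5 (0->5 ok)
  t4 'y' -> {0,2,4}, take 2 (5->2 ok)
  t5 'x' -> {1,3,5}, take 5 (2->5 ok)
  t6 'y' -> {0,2,4}, take 2 (5->2 ok)
  t7 'y' -> {0,2,4}, take 4 (2->4 ok)
  t8 'x' -> {1,3,5}, take 1 (4->1 ok)
  t9 'x' -> {1,3,5}, take 5 (1->5 ok)
  t10 'y' -> {0,2,4}, take 4 (5->4 ok)
  t11 'x' -> {1,3,5}, take 1 (4->1 ok)
  t12 'x' -> {1,3,5}, take 3 (1->3 ok)
  t13 'x' -> {1,3,5}, take 3 (3->3 ok)
  t14 'x' -> {1,3,5}, take 1 (3->1 ok)
  t15 'x' -> {1,3,5}, take 3 (1->3 ok)
  t16 'y' -> {0,2,4}, take 4 (3->4 ok)

0,0,0,5,2,5,2,4,1,5,4,1,3,3,1,3,4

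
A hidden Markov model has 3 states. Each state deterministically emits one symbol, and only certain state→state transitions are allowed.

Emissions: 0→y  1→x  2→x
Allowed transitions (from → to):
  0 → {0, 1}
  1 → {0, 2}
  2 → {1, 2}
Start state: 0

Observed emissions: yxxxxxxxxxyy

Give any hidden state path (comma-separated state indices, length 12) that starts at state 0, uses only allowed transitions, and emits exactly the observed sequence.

  [0] y  {0}  => 0  start
  [1] x  {1,2}  => 1  0->1 ok
  [2] x  {1,2}  => 2  1->2 ok
  [3] x  {1,2}  => 2  2->2 ok
  [4] x  {1,2}  => 1  2->1 ok
  [5] x  {1,2}  => 2  1->2 ok
  [6] x  {1,2}  => 2  2->2 ok
  [7] x  {1,2}  => 1  2->1 ok
  [8] x  {1,2}  => 2  1->2 ok
  [9] x  {1,2}  => 1  2->1 ok
  [10] y  {0}  => 0  1->0 ok
  [11] y  {0}  => 0  0->0 ok

0,1,2,2,1,2,2,1,2,1,0,0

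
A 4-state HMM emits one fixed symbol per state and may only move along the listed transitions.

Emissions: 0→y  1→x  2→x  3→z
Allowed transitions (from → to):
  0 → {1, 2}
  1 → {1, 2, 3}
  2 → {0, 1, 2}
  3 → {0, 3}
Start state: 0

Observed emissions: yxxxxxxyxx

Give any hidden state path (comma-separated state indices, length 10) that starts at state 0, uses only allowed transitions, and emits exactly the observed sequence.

0,2,1,1,2,1,2,0,1,1

  0: obs=y cand={0} pick 0 [start]
  1: obs=x cand={1,2} pick 2 [0->2 ok]
  2: obs=x cand={1,2} pick 1 [2->1 ok]
  3: obs=x cand={1,2} pick 1 [1->1 ok]
  4: obs=x cand={1,2} pick 2 [1->2 ok]
  5: obs=x cand={1,2} pick 1 [2->1 ok]
  6: obs=x cand={1,2} pick 2 [1->2 ok]
  7: obs=y cand={0} pick 0 [2->0 ok]
  8: obs=x cand={1,2} pick 1 [0->1 ok]
  9: obs=x cand={1,2} pick 1 [1->1 ok]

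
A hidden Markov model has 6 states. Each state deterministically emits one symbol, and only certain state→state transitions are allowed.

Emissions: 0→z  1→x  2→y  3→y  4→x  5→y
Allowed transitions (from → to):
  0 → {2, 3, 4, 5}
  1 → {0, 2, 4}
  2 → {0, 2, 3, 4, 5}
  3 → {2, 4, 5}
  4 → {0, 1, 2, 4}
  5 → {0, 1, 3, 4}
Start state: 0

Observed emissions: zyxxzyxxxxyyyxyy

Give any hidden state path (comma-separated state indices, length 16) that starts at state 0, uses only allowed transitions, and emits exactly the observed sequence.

  pos 0: z in {0}, choose 0; start
  pos 1: y in {2,3,5}, choose 3; 0->3 ok
  pos 2: x in {1,4}, choose 4; 3->4 ok
  pos 3: x in {1,4}, choose 4; 4->4 ok
  pos 4: z in {0}, choose 0; 4->0 ok
  pos 5: y in {2,3,5}, choose 2; 0->2 ok
  pos 6: x in {1,4}, choose 4; 2->4 ok
  pos 7: x in {1,4}, choose 4; 4->4 ok
  pos 8: x in {1,4}, choose 1; 4->1 ok
  pos 9: x in {1,4}, choose 4; 1->4 ok
  pos 10: y in {2,3,5}, choose 2; 4->2 ok
  pos 11: y in {2,3,5}, choose 3; 2->3 ok
  pos 12: y in {2,3,5}, choose 5; 3->5 ok
  pos 13: x in {1,4}, choose 1; 5->1 ok
  pos 14: y in {2,3,5}, choose 2; 1->2 ok
  pos 15: y in {2,3,5}, choose 3; 2->3 ok

0,3,4,4,0,2,4,4,1,4,2,3,5,1,2,3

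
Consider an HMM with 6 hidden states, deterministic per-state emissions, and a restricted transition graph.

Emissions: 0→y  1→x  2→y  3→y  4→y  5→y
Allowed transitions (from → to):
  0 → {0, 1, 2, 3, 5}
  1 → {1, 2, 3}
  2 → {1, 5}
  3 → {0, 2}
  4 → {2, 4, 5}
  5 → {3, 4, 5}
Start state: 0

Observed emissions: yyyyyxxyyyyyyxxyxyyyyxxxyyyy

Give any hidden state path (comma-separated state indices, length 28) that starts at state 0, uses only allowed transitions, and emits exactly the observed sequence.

  0: obs=y cand={0,2,3,4,5} pick 0 [start]
  1: obs=y cand={0,2,3,4,5} pick 0 [0->0 ok]
  2: obs=y cand={0,2,3,4,5} pick 5 [0->5 ok]
  3: obs=y cand={0,2,3,4,5} pick 3 [5->3 ok]
  4: obs=y cand={0,2,3,4,5} pick 2 [3->2 ok]
  5: obs=x cand={1} pick 1 [2->1 ok]
  6: obs=x cand={1} pick 1 [1->1 ok]
  7: obs=y cand={0,2,3,4,5} pick 3 [1->3 ok]
  8: obs=y cand={0,2,3,4,5} pick 0 [3->0 ok]
  9: obs=y cand={0,2,3,4,5} pick 2 [0->2 ok]
  10: obs=y cand={0,2,3,4,5} pick 5 [2->5 ok]
  11: obs=y cand={0,2,3,4,5} pick 4 [5->4 ok]
  12: obs=y cand={0,2,3,4,5} pick 2 [4->2 ok]
  13: obs=x cand={1} pick 1 [2->1 ok]
  14: obs=x cand={1} pick 1 [1->1 ok]
  15: obs=y cand={0,2,3,4,5} pick 2 [1->2 ok]
  16: obs=x cand={1} pick 1 [2->1 ok]
  17: obs=y cand={0,2,3,4,5} pick 2 [1->2 ok]
  18: obs=y cand={0,2,3,4,5} pick 5 [2->5 ok]
  19: obs=y cand={0,2,3,4,5} pick 3 [5->3 ok]
  20: obs=y cand={0,2,3,4,5} pick 2 [3->2 ok]
  21: obs=x cand={1} pick 1 [2->1 ok]
  22: obs=x cand={1} pick 1 [1->1 ok]
  23: obs=x cand={1} pick 1 [1->1 ok]
  24: obs=y cand={0,2,3,4,5} pick 3 [1->3 ok]
  25: obs=y cand={0,2,3,4,5} pick 0 [3->0 ok]
  26: obs=y cand={0,2,3,4,5} pick 5 [0->5 ok]
  27: obs=y cand={0,2,3,4,5} pick 5 [5->5 ok]

0,0,5,3,2,1,1,3,0,2,5,4,2,1,1,2,1,2,5,3,2,1,1,1,3,0,5,5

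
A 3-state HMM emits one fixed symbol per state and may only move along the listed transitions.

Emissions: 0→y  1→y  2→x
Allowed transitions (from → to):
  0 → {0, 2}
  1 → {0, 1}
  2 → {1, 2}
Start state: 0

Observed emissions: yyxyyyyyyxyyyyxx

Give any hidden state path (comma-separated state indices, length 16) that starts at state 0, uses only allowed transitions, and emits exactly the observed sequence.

0,0,2,1,1,1,1,1,0,2,1,1,0,0,2,2

  0: obs=y cand={0,1} pick 0 [start]
  1: obs=y cand={0,1} pick 0 [0->0 ok]
  2: obs=x cand={2} pick 2 [0->2 ok]
  3: obs=y cand={0,1} pick 1 [2->1 ok]
  4: obs=y cand={0,1} pick 1 [1->1 ok]
  5: obs=y cand={0,1} pick 1 [1->1 ok]
  6: obs=y cand={0,1} pick 1 [1->1 ok]
  7: obs=y cand={0,1} pick 1 [1->1 ok]
  8: obs=y cand={0,1} pick 0 [1->0 ok]
  9: obs=x cand={2} pick 2 [0->2 ok]
  10: obs=y cand={0,1} pick 1 [2->1 ok]
  11: obs=y cand={0,1} pick 1 [1->1 ok]
  12: obs=y cand={0,1} pick 0 [1->0 ok]
  13: obs=y cand={0,1} pick 0 [0->0 ok]
  14: obs=x cand={2} pick 2 [0->2 ok]
  15: obs=x cand={2} pick 2 [2->2 ok]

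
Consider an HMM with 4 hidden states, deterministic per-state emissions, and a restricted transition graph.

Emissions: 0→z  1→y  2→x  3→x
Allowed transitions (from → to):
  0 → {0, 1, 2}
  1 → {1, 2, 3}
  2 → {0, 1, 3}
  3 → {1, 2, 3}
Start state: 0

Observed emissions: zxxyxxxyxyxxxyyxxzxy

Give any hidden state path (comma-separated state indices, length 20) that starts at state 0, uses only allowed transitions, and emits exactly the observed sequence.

  t0 'z' -> {0}, take 0 (start)
  t1 'x' -> {2,3}, take 2 (0->2 ok)
  t2 'x' -> {2,3}, take 3 (2->3 ok)
  t3 'y' -> {1}, take 1 (3->1 ok)
  t4 'x' -> {2,3}, take 3 (1->3 ok)
  t5 'x' -> {2,3}, take 2 (3->2 ok)
  t6 'x' -> {2,3}, take 3 (2->3 ok)
  t7 'y' -> {1}, take 1 (3->1 ok)
  t8 'x' -> {2,3}, take 2 (1->2 ok)
  t9 'y' -> {1}, take 1 (2->1 ok)
  t10 'x' -> {2,3}, take 3 (1->3 ok)
  t11 'x' -> {2,3}, take 2 (3->2 ok)
  t12 'x' -> {2,3}, take 3 (2->3 ok)
  t13 'y' -> {1}, take 1 (3->1 ok)
  t14 'y' -> {1}, take 1 (1->1 ok)
  t15 'x' -> {2,3}, take 3 (1->3 ok)
  t16 'x' -> {2,3}, take 2 (3->2 ok)
  t17 'z' -> {0}, take 0 (2->0 ok)
  t18 'x' -> {2,3}, take 2 (0->2 ok)
  t19 'y' -> {1}, take 1 (2->1 ok)

0,2,3,1,3,2,3,1,2,1,3,2,3,1,1,3,2,0,2,1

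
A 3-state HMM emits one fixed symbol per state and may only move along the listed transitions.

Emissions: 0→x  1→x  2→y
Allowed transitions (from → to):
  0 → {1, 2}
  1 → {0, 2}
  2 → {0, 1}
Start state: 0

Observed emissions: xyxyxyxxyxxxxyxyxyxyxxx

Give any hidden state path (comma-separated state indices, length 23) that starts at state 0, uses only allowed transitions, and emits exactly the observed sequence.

  pos 0: x in {0,1}, choose 0; start
  pos 1: y in {2}, choose 2; 0->2 ok
  pos 2: x in {0,1}, choose 1; 2->1 ok
  pos 3: y in {2}, choose 2; 1->2 ok
  pos 4: x in {0,1}, choose 1; 2->1 ok
  pos 5: y in {2}, choose 2; 1->2 ok
  pos 6: x in {0,1}, choose 0; 2->0 ok
  pos 7: x in {0,1}, choose 1; 0->1 ok
  pos 8: y in {2}, choose 2; 1->2 ok
  pos 9: x in {0,1}, choose 0; 2->0 ok
  pos 10: x in {0,1}, choose 1; 0->1 ok
  pos 11: x in {0,1}, choose 0; 1->0 ok
  pos 12: x in {0,1}, choose 1; 0->1 ok
  pos 13: y in {2}, choose 2; 1->2 ok
  pos 14: x in {0,1}, choose 0; 2->0 ok
  pos 15: y in {2}, choose 2; 0->2 ok
  pos 16: x in {0,1}, choose 1; 2->1 ok
  pos 17: y in {2}, choose 2; 1->2 ok
  pos 18: x in {0,1}, choose 1; 2->1 ok
  pos 19: y in {2}, choose 2; 1->2 ok
  pos 20: x in {0,1}, choose 1; 2->1 ok
  pos 21: x in {0,1}, choose 0; 1->0 ok
  pos 22: x in {0,1}, choose 1; 0->1 ok

0,2,1,2,1,2,0,1,2,0,1,0,1,2,0,2,1,2,1,2,1,0,1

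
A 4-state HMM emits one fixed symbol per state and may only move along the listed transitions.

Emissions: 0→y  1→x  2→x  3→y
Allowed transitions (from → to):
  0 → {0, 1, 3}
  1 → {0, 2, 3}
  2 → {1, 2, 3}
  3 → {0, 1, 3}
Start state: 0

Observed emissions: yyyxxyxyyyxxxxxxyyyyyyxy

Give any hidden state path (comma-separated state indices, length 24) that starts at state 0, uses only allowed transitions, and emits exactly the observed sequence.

  t0 'y' -> {0,3}, take 0 (start)
  t1 'y' -> {0,3}, take 0 (0->0 ok)
  t2 'y' -> {0,3}, take 0 (0->0 ok)
  t3 'x' -> {1,2}, take 1 (0->1 ok)
  t4 'x' -> {1,2}, take 2 (1->2 ok)
  t5 'y' -> {0,3}, take 3 (2->3 ok)
  t6 'x' -> {1,2}, take 1 (3->1 ok)
  t7 'y' -> {0,3}, take 0 (1->0 ok)
  t8 'y' -> {0,3}, take 3 (0->3 ok)
  t9 'y' -> {0,3}, take 3 (3->3 ok)
  t10 'x' -> {1,2}, take 1 (3->1 ok)
  t11 'x' -> {1,2}, take 2 (1->2 ok)
  t12 'x' -> {1,2}, take 2 (2->2 ok)
  t13 'x' -> {1,2}, take 2 (2->2 ok)
  t14 'x' -> {1,2}, take 2 (2->2 ok)
  t15 'x' -> {1,2}, take 1 (2->1 ok)
  t16 'y' -> {0,3}, take 3 (1->3 ok)
  t17 'y' -> {0,3}, take 3 (3->3 ok)
  t18 'y' -> {0,3}, take 3 (3->3 ok)
  t19 'y' -> {0,3}, take 3 (3->3 ok)
  t20 'y' -> {0,3}, take 3 (3->3 ok)
  t21 'y' -> {0,3}, take 3 (3->3 ok)
  t22 'x' -> {1,2}, take 1 (3->1 ok)
  t23 'y' -> {0,3}, take 0 (1->0 ok)

0,0,0,1,2,3,1,0,3,3,1,2,2,2,2,1,3,3,3,3,3,3,1,0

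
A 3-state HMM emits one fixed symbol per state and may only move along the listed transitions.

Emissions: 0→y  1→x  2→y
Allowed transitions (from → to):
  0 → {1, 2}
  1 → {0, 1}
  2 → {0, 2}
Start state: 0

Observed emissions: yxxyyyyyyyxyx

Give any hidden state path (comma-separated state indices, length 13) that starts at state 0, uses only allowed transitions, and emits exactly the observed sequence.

0,1,1,0,2,2,2,0,2,0,1,0,1

  [0] y  {0,2}  => 0  start
  [1] x  {1}  => 1  0->1 ok
  [2] x  {1}  => 1  1->1 ok
  [3] y  {0,2}  => 0  1->0 ok
  [4] y  {0,2}  => 2  0->2 ok
  [5] y  {0,2}  => 2  2->2 ok
  [6] y  {0,2}  => 2  2->2 ok
  [7] y  {0,2}  => 0  2->0 ok
  [8] y  {0,2}  => 2  0->2 ok
  [9] y  {0,2}  => 0  2->0 ok
  [10] x  {1}  => 1  0->1 ok
  [11] y  {0,2}  => 0  1->0 ok
  [12] x  {1}  => 1  0->1 ok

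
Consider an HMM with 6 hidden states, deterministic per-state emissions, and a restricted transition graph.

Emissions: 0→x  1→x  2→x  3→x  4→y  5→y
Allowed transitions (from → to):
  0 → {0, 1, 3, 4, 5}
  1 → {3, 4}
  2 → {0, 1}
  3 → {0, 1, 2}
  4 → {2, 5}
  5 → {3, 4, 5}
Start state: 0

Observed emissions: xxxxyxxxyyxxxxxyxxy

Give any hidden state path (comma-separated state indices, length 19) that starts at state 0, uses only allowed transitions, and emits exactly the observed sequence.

0,3,2,0,4,2,0,1,4,5,3,1,3,2,0,4,2,1,4

  t0 'x' -> {0,1,2,3}, take 0 (start)
  t1 'x' -> {0,1,2,3}, take 3 (0->3 ok)
  t2 'x' -> {0,1,2,3}, take 2 (3->2 ok)
  t3 'x' -> {0,1,2,3}, take 0 (2->0 ok)
  t4 'y' -> {4,5}, take 4 (0->4 ok)
  t5 'x' -> {0,1,2,3}, take 2 (4->2 ok)
  t6 'x' -> {0,1,2,3}, take 0 (2->0 ok)
  t7 'x' -> {0,1,2,3}, take 1 (0->1 ok)
  t8 'y' -> {4,5}, take 4 (1->4 ok)
  t9 'y' -> {4,5}, take 5 (4->5 ok)
  t10 'x' -> {0,1,2,3}, take 3 (5->3 ok)
  t11 'x' -> {0,1,2,3}, take 1 (3->1 ok)
  t12 'x' -> {0,1,2,3}, take 3 (1->3 ok)
  t13 'x' -> {0,1,2,3}, take 2 (3->2 ok)
  t14 'x' -> {0,1,2,3}, take 0 (2->0 ok)
  t15 'y' -> {4,5}, take 4 (0->4 ok)
  t16 'x' -> {0,1,2,3}, take 2 (4->2 ok)
  t17 'x' -> {0,1,2,3}, take 1 (2->1 ok)
  t18 'y' -> {4,5}, take 4 (1->4 ok)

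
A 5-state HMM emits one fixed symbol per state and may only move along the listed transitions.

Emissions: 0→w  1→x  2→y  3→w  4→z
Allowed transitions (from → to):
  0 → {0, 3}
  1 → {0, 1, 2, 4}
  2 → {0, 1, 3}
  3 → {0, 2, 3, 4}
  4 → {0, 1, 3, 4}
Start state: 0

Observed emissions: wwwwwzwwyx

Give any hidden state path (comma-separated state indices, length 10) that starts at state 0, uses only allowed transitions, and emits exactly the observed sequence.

0,0,3,3,3,4,3,3,2,1

  t0 'w' -> {0,3}, take 0 (start)
  t1 'w' -> {0,3}, take 0 (0->0 ok)
  t2 'w' -> {0,3}, take 3 (0->3 ok)
  t3 'w' -> {0,3}, take 3 (3->3 ok)
  t4 'w' -> {0,3}, take 3 (3->3 ok)
  t5 'z' -> {4}, take 4 (3->4 ok)
  t6 'w' -> {0,3}, take 3 (4->3 ok)
  t7 'w' -> {0,3}, take 3 (3->3 ok)
  t8 'y' -> {2}, take 2 (3->2 ok)
  t9 'x' -> {1}, take 1 (2->1 ok)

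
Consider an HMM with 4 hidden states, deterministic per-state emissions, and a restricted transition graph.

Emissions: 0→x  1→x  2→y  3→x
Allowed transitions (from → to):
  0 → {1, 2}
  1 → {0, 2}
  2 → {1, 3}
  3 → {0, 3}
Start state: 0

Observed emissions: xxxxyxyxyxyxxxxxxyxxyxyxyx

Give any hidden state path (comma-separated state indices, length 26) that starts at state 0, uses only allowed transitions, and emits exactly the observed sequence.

0,1,0,1,2,1,2,1,2,1,2,3,0,1,0,1,0,2,1,0,2,1,2,1,2,3

  t0 'x' -> {0,1,3}, take 0 (start)
  t1 'x' -> {0,1,3}, take 1 (0->1 ok)
  t2 'x' -> {0,1,3}, take 0 (1->0 ok)
  t3 'x' -> {0,1,3}, take 1 (0->1 ok)
  t4 'y' -> {2}, take 2 (1->2 ok)
  t5 'x' -> {0,1,3}, take 1 (2->1 ok)
  t6 'y' -> {2}, take 2 (1->2 ok)
  t7 'x' -> {0,1,3}, take 1 (2->1 ok)
  t8 'y' -> {2}, take 2 (1->2 ok)
  t9 'x' -> {0,1,3}, take 1 (2->1 ok)
  t10 'y' -> {2}, take 2 (1->2 ok)
  t11 'x' -> {0,1,3}, take 3 (2->3 ok)
  t12 'x' -> {0,1,3}, take 0 (3->0 ok)
  t13 'x' -> {0,1,3}, take 1 (0->1 ok)
  t14 'x' -> {0,1,3}, take 0 (1->0 ok)
  t15 'x' -> {0,1,3}, take 1 (0->1 ok)
  t16 'x' -> {0,1,3}, take 0 (1->0 ok)
  t17 'y' -> {2}, take 2 (0->2 ok)
  t18 'x' -> {0,1,3}, take 1 (2->1 ok)
  t19 'x' -> {0,1,3}, take 0 (1->0 ok)
  t20 'y' -> {2}, take 2 (0->2 ok)
  t21 'x' -> {0,1,3}, take 1 (2->1 ok)
  t22 'y' -> {2}, take 2 (1->2 ok)
  t23 'x' -> {0,1,3}, take 1 (2->1 ok)
  t24 'y' -> {2}, take 2 (1->2 ok)
  t25 'x' -> {0,1,3}, take 3 (2->3 ok)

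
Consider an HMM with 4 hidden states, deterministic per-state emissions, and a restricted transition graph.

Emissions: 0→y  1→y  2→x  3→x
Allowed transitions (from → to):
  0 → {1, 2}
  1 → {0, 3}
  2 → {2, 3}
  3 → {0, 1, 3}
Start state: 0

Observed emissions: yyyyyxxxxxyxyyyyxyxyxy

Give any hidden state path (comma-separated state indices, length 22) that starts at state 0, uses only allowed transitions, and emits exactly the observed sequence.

0,1,0,1,0,2,2,2,2,3,1,3,0,1,0,1,3,1,3,1,3,1

  0: obs=y cand={0,1} pick 0 [start]
  1: obs=y cand={0,1} pick 1 [0->1 ok]
  2: obs=y cand={0,1} pick 0 [1->0 ok]
  3: obs=y cand={0,1} pick 1 [0->1 ok]
  4: obs=y cand={0,1} pick 0 [1->0 ok]
  5: obs=x cand={2,3} pick 2 [0->2 ok]
  6: obs=x cand={2,3} pick 2 [2->2 ok]
  7: obs=x cand={2,3} pick 2 [2->2 ok]
  8: obs=x cand={2,3} pick 2 [2->2 ok]
  9: obs=x cand={2,3} pick 3 [2->3 ok]
  10: obs=y cand={0,1} pick 1 [3->1 ok]
  11: obs=x cand={2,3} pick 3 [1->3 ok]
  12: obs=y cand={0,1} pick 0 [3->0 ok]
  13: obs=y cand={0,1} pick 1 [0->1 ok]
  14: obs=y cand={0,1} pick 0 [1->0 ok]
  15: obs=y cand={0,1} pick 1 [0->1 ok]
  16: obs=x cand={2,3} pick 3 [1->3 ok]
  17: obs=y cand={0,1} pick 1 [3->1 ok]
  18: obs=x cand={2,3} pick 3 [1->3 ok]
  19: obs=y cand={0,1} pick 1 [3->1 ok]
  20: obs=x cand={2,3} pick 3 [1->3 ok]
  21: obs=y cand={0,1} pick 1 [3->1 ok]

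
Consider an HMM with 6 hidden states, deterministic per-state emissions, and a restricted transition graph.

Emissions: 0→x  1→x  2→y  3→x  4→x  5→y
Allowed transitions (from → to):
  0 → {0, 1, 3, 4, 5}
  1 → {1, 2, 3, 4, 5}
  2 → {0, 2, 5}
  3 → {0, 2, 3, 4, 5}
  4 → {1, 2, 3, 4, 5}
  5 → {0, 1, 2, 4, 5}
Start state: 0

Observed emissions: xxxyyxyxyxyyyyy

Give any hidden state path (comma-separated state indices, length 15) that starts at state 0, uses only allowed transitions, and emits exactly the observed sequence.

  pos 0: x in {0,1,3,4}, choose 0; start
  pos 1: x in {0,1,3,4}, choose 0; 0->0 ok
  pos 2: x in {0,1,3,4}, choose 3; 0->3 ok
  pos 3: y in {2,5}, choose 2; 3->2 ok
  pos 4: y in {2,5}, choose 2; 2->2 ok
  pos 5: x in {0,1,3,4}, choose 0; 2->0 ok
  pos 6: y in {2,5}, choose 5; 0->5 ok
  pos 7: x in {0,1,3,4}, choose 1; 5->1 ok
  pos 8: y in {2,5}, choose 2; 1->2 ok
  pos 9: x in {0,1,3,4}, choose 0; 2->0 ok
  pos 10: y in {2,5}, choose 5; 0->5 ok
  pos 11: y in {2,5}, choose 2; 5->2 ok
  pos 12: y in {2,5}, choose 5; 2->5 ok
  pos 13: y in {2,5}, choose 2; 5->2 ok
  pos 14: y in {2,5}, choose 5; 2->5 ok

0,0,3,2,2,0,5,1,2,0,5,2,5,2,5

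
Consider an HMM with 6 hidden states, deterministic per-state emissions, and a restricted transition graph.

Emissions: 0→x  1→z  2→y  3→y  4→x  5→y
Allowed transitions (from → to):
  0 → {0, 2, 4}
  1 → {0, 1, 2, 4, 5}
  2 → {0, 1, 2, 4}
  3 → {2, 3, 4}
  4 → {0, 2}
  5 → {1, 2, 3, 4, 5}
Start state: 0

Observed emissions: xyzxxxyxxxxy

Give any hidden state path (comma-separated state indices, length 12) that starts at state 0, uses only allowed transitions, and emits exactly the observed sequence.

  [0] x  {0,4}  => 0  start
  [1] y  {2,3,5}  => 2  0->2 ok
  [2] z  {1}  => 1  2->1 ok
  [3] x  {0,4}  => 0  1->0 ok
  [4] x  {0,4}  => 0  0->0 ok
  [5] x  {0,4}  => 4  0->4 ok
  [6] y  {2,3,5}  => 2  4->2 ok
  [7] x  {0,4}  => 0  2->0 ok
  [8] x  {0,4}  => 4  0->4 ok
  [9] x  {0,4}  => 0  4->0 ok
  [10] x  {0,4}  => 4  0->4 ok
  [11] y  {2,3,5}  => 2  4->2 ok

0,2,1,0,0,4,2,0,4,0,4,2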